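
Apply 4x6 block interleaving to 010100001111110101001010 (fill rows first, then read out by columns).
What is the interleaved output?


Matrix:
  010100
  001111
  110101
  001010
Read columns: 001010100101111001010110

001010100101111001010110


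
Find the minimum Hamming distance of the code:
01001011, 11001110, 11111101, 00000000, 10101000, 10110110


Comparing all pairs, minimum distance: 3
Can detect 2 errors, correct 1 errors

3


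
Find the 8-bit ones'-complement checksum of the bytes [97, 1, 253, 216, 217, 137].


Sum = 921 mod 256 = 153
Complement = 102

102


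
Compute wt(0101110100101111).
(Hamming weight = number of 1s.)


Counting 1s in 0101110100101111

10


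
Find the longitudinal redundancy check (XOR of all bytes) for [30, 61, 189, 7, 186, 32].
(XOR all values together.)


XOR chain: 30 ^ 61 ^ 189 ^ 7 ^ 186 ^ 32 = 3

3


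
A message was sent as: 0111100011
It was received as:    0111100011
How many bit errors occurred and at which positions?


XOR: 0000000000

0 errors (received matches sent)


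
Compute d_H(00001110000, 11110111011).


XOR: 11111001011
Count of 1s: 8

8


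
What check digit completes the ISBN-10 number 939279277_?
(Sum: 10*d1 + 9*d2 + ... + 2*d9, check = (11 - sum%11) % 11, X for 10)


Weighted sum: 333
333 mod 11 = 3

Check digit: 8


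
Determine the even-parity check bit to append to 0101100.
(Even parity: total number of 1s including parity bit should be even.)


Number of 1s in data: 3
Parity bit: 1

1


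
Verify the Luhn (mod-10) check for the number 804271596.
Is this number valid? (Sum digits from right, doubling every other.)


Luhn sum = 45
45 mod 10 = 5

Invalid (Luhn sum mod 10 = 5)


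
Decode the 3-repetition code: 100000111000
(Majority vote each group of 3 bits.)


Groups: 100, 000, 111, 000
Majority votes: 0010

0010


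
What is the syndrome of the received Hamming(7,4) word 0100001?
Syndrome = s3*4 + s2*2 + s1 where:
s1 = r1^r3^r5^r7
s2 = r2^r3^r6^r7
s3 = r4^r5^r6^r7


s1=1, s2=0, s3=1

Syndrome = 5 (error at position 5)


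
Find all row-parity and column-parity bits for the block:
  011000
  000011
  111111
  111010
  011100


Row parities: 00001
Column parities: 000010

Row P: 00001, Col P: 000010, Corner: 1


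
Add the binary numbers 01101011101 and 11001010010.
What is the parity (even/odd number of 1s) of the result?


01101011101 = 861
11001010010 = 1618
Sum = 2479 = 100110101111
1s count = 8

even parity (8 ones in 100110101111)


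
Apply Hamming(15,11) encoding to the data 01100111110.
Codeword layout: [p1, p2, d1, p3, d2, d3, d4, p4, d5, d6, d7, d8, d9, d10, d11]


Parity bits: p1=1, p2=0, p3=1, p4=1

100111010111110


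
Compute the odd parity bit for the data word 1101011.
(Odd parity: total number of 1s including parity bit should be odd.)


Number of 1s in data: 5
Parity bit: 0

0


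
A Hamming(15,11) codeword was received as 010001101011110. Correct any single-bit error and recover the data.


Syndrome = 14: error at position 14

Data: 00111011100 (corrected bit 14)


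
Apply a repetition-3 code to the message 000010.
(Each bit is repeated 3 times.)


Each bit -> 3 copies

000000000000111000


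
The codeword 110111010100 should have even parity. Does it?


Number of 1s: 7

No, parity error (7 ones)


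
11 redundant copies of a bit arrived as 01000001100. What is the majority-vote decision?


Ones: 3 out of 11
Threshold: 6

0 (3/11 voted 1)


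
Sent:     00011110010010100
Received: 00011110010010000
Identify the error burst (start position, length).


XOR: 00000000000000100

Burst at position 14, length 1


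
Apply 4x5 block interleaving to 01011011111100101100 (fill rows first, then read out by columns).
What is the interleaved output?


Matrix:
  01011
  01111
  11001
  01100
Read columns: 00101111010111001110

00101111010111001110


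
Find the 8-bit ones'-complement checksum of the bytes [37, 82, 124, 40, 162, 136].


Sum = 581 mod 256 = 69
Complement = 186

186


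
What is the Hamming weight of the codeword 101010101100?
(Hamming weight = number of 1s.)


Counting 1s in 101010101100

6


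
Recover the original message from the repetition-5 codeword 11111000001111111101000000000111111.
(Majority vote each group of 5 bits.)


Groups: 11111, 00000, 11111, 11101, 00000, 00001, 11111
Majority votes: 1011001

1011001


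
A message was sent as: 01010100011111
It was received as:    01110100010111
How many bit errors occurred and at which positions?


XOR: 00100000001000

2 error(s) at position(s): 2, 10


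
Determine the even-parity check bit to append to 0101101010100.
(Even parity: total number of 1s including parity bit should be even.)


Number of 1s in data: 6
Parity bit: 0

0


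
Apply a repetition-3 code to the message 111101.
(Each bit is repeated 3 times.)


Each bit -> 3 copies

111111111111000111


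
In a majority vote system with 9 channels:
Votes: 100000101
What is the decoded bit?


Ones: 3 out of 9
Threshold: 5

0 (3/9 voted 1)


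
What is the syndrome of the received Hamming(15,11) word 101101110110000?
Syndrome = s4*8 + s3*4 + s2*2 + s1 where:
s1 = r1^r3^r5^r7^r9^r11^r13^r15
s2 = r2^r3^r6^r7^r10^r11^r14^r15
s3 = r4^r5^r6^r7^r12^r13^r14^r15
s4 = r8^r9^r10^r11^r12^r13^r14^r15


s1=0, s2=1, s3=1, s4=1

Syndrome = 14 (error at position 14)


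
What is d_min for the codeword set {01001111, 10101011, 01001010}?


Comparing all pairs, minimum distance: 2
Can detect 1 errors, correct 0 errors

2


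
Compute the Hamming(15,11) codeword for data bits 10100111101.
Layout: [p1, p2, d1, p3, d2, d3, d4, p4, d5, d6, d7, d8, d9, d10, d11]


Parity bits: p1=0, p2=1, p3=0, p4=1

011001010111101


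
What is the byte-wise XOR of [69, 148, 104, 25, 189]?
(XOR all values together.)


XOR chain: 69 ^ 148 ^ 104 ^ 25 ^ 189 = 29

29


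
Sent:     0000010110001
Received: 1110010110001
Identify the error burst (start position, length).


XOR: 1110000000000

Burst at position 0, length 3


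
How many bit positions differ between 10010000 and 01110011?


XOR: 11100011
Count of 1s: 5

5


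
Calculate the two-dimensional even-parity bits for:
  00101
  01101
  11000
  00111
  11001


Row parities: 01011
Column parities: 01110

Row P: 01011, Col P: 01110, Corner: 1


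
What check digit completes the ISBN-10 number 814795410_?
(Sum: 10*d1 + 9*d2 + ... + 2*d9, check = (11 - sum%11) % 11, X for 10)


Weighted sum: 268
268 mod 11 = 4

Check digit: 7


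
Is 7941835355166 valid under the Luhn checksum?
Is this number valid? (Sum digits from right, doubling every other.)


Luhn sum = 63
63 mod 10 = 3

Invalid (Luhn sum mod 10 = 3)


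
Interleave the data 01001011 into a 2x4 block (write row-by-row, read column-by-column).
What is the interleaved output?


Matrix:
  0100
  1011
Read columns: 01100101

01100101


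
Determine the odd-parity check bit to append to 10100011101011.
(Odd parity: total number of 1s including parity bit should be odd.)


Number of 1s in data: 8
Parity bit: 1

1


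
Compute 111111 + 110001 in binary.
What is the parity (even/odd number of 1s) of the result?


111111 = 63
110001 = 49
Sum = 112 = 1110000
1s count = 3

odd parity (3 ones in 1110000)


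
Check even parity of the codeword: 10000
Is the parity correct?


Number of 1s: 1

No, parity error (1 ones)


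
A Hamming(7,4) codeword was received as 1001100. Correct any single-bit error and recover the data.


Syndrome = 0: no error detected

Data: 0100 (no errors)


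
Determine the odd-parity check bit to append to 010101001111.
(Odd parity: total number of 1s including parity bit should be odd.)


Number of 1s in data: 7
Parity bit: 0

0


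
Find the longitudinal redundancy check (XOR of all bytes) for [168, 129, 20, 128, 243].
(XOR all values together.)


XOR chain: 168 ^ 129 ^ 20 ^ 128 ^ 243 = 78

78


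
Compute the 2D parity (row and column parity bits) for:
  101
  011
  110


Row parities: 000
Column parities: 000

Row P: 000, Col P: 000, Corner: 0


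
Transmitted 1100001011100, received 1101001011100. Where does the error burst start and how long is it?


XOR: 0001000000000

Burst at position 3, length 1


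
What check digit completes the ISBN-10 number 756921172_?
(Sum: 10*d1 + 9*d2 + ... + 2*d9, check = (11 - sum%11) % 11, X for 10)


Weighted sum: 272
272 mod 11 = 8

Check digit: 3


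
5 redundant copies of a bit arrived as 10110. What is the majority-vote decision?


Ones: 3 out of 5
Threshold: 3

1 (3/5 voted 1)


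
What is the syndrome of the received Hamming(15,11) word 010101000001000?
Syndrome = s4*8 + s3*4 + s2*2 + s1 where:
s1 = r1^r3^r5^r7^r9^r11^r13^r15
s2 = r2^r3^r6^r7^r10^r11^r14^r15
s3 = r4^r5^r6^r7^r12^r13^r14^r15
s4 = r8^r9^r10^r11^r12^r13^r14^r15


s1=0, s2=0, s3=1, s4=1

Syndrome = 12 (error at position 12)


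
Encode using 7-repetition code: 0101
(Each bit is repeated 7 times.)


Each bit -> 7 copies

0000000111111100000001111111


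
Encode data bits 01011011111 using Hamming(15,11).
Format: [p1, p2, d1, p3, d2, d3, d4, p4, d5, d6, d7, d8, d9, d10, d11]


Parity bits: p1=0, p2=0, p3=0, p4=0

000010101011111


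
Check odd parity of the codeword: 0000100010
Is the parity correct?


Number of 1s: 2

No, parity error (2 ones)


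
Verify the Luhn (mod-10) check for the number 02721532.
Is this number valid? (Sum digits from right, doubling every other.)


Luhn sum = 24
24 mod 10 = 4

Invalid (Luhn sum mod 10 = 4)


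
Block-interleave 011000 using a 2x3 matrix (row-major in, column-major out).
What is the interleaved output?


Matrix:
  011
  000
Read columns: 001010

001010


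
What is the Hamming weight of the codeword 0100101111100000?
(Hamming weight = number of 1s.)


Counting 1s in 0100101111100000

7


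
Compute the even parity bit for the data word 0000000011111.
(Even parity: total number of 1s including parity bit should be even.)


Number of 1s in data: 5
Parity bit: 1

1


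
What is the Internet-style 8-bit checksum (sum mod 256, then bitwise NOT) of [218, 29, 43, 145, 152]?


Sum = 587 mod 256 = 75
Complement = 180

180


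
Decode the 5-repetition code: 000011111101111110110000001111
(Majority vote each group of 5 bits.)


Groups: 00001, 11111, 01111, 11011, 00000, 01111
Majority votes: 011101

011101


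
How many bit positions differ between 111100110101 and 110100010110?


XOR: 001000100011
Count of 1s: 4

4


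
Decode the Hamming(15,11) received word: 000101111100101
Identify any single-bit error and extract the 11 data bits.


Syndrome = 12: error at position 12

Data: 00111101101 (corrected bit 12)


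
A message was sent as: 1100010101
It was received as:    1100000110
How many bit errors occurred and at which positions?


XOR: 0000010011

3 error(s) at position(s): 5, 8, 9


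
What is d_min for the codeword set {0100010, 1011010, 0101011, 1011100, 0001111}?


Comparing all pairs, minimum distance: 2
Can detect 1 errors, correct 0 errors

2


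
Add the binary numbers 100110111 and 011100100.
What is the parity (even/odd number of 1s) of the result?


100110111 = 311
011100100 = 228
Sum = 539 = 1000011011
1s count = 5

odd parity (5 ones in 1000011011)


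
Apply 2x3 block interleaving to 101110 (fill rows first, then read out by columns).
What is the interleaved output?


Matrix:
  101
  110
Read columns: 110110

110110


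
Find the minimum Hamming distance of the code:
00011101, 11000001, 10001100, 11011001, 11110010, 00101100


Comparing all pairs, minimum distance: 2
Can detect 1 errors, correct 0 errors

2


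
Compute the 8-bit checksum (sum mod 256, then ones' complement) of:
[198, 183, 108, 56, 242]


Sum = 787 mod 256 = 19
Complement = 236

236


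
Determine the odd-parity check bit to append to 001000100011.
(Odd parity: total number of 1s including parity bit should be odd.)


Number of 1s in data: 4
Parity bit: 1

1


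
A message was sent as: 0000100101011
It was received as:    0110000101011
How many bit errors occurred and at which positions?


XOR: 0110100000000

3 error(s) at position(s): 1, 2, 4


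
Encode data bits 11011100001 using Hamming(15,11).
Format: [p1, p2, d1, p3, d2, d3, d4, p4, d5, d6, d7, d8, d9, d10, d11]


Parity bits: p1=1, p2=0, p3=1, p4=1

101110111100001


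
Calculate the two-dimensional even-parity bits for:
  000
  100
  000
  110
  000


Row parities: 01000
Column parities: 010

Row P: 01000, Col P: 010, Corner: 1


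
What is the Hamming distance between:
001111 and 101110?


XOR: 100001
Count of 1s: 2

2


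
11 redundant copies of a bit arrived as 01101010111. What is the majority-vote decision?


Ones: 7 out of 11
Threshold: 6

1 (7/11 voted 1)


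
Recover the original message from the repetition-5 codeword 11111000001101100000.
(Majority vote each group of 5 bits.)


Groups: 11111, 00000, 11011, 00000
Majority votes: 1010

1010


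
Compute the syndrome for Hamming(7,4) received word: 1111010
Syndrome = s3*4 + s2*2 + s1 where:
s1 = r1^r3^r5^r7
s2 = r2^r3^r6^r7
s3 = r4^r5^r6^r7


s1=0, s2=1, s3=0

Syndrome = 2 (error at position 2)


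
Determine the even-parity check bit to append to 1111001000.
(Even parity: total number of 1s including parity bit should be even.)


Number of 1s in data: 5
Parity bit: 1

1


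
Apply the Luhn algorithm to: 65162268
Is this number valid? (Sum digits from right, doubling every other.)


Luhn sum = 33
33 mod 10 = 3

Invalid (Luhn sum mod 10 = 3)


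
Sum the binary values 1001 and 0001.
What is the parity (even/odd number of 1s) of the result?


1001 = 9
0001 = 1
Sum = 10 = 1010
1s count = 2

even parity (2 ones in 1010)


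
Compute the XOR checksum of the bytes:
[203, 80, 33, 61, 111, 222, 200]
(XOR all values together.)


XOR chain: 203 ^ 80 ^ 33 ^ 61 ^ 111 ^ 222 ^ 200 = 254

254


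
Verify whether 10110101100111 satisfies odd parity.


Number of 1s: 9

Yes, parity is correct (9 ones)


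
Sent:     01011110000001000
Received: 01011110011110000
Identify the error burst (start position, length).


XOR: 00000000011111000

Burst at position 9, length 5


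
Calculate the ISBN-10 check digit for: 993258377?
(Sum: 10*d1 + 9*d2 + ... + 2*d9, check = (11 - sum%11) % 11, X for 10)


Weighted sum: 326
326 mod 11 = 7

Check digit: 4


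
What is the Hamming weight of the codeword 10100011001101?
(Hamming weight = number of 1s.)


Counting 1s in 10100011001101

7


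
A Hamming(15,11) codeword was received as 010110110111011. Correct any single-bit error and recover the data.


Syndrome = 0: no error detected

Data: 01010111011 (no errors)


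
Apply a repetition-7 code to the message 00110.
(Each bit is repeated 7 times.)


Each bit -> 7 copies

00000000000000111111111111110000000


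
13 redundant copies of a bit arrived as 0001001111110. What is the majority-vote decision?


Ones: 7 out of 13
Threshold: 7

1 (7/13 voted 1)


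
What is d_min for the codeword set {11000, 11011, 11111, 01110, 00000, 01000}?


Comparing all pairs, minimum distance: 1
Can detect 0 errors, correct 0 errors

1


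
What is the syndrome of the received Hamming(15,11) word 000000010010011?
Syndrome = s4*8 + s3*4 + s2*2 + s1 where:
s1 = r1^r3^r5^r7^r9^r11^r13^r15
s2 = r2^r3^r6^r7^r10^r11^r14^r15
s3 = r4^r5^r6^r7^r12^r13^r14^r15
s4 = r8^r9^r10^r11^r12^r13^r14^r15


s1=0, s2=1, s3=0, s4=0

Syndrome = 2 (error at position 2)


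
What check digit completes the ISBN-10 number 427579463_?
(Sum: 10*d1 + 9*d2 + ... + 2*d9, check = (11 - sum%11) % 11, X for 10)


Weighted sum: 276
276 mod 11 = 1

Check digit: X


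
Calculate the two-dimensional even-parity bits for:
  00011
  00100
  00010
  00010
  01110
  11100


Row parities: 011111
Column parities: 10101

Row P: 011111, Col P: 10101, Corner: 1


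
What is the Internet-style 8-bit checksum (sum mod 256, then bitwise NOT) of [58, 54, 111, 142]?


Sum = 365 mod 256 = 109
Complement = 146

146


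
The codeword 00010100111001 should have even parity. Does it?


Number of 1s: 6

Yes, parity is correct (6 ones)


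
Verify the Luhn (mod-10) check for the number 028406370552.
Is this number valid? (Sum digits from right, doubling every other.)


Luhn sum = 40
40 mod 10 = 0

Valid (Luhn sum mod 10 = 0)


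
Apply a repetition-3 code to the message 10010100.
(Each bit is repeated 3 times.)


Each bit -> 3 copies

111000000111000111000000


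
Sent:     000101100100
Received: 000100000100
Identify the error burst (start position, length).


XOR: 000001100000

Burst at position 5, length 2


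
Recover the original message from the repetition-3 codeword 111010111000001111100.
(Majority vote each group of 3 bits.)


Groups: 111, 010, 111, 000, 001, 111, 100
Majority votes: 1010010

1010010


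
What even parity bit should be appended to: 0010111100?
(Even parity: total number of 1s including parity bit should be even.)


Number of 1s in data: 5
Parity bit: 1

1


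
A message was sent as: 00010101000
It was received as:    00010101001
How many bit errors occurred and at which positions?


XOR: 00000000001

1 error(s) at position(s): 10


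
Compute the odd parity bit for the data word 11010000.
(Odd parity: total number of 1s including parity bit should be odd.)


Number of 1s in data: 3
Parity bit: 0

0


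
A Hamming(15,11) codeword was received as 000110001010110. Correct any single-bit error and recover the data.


Syndrome = 0: no error detected

Data: 01001010110 (no errors)


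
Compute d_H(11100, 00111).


XOR: 11011
Count of 1s: 4

4


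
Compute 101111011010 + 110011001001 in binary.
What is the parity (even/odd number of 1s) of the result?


101111011010 = 3034
110011001001 = 3273
Sum = 6307 = 1100010100011
1s count = 6

even parity (6 ones in 1100010100011)


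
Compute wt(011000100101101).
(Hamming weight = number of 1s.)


Counting 1s in 011000100101101

7


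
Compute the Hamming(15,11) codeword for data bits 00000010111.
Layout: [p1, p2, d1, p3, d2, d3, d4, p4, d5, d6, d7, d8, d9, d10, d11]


Parity bits: p1=1, p2=1, p3=1, p4=0

110100000010111


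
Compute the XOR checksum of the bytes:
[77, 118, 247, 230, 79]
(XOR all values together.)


XOR chain: 77 ^ 118 ^ 247 ^ 230 ^ 79 = 101

101


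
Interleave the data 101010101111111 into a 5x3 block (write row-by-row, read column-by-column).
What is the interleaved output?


Matrix:
  101
  010
  101
  111
  111
Read columns: 101110101110111

101110101110111


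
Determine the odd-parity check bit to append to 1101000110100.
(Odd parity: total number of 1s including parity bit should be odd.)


Number of 1s in data: 6
Parity bit: 1

1


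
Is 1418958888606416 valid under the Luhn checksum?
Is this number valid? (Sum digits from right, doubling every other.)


Luhn sum = 78
78 mod 10 = 8

Invalid (Luhn sum mod 10 = 8)


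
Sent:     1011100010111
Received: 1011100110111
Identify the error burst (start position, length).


XOR: 0000000100000

Burst at position 7, length 1


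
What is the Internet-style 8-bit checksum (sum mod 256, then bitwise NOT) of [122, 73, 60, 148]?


Sum = 403 mod 256 = 147
Complement = 108

108


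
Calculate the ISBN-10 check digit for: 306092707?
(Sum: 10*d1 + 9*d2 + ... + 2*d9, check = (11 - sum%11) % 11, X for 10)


Weighted sum: 184
184 mod 11 = 8

Check digit: 3


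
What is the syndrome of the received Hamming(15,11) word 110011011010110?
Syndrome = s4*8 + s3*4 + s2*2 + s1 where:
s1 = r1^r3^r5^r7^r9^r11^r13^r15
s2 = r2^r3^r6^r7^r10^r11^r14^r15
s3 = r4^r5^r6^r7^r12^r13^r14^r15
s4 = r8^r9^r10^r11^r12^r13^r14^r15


s1=1, s2=0, s3=0, s4=1

Syndrome = 9 (error at position 9)


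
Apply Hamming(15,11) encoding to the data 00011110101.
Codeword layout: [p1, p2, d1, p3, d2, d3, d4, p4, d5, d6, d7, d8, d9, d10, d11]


Parity bits: p1=1, p2=0, p3=1, p4=1

100100111110101


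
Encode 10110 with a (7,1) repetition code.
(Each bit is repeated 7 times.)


Each bit -> 7 copies

11111110000000111111111111110000000


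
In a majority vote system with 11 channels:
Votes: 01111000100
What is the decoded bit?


Ones: 5 out of 11
Threshold: 6

0 (5/11 voted 1)


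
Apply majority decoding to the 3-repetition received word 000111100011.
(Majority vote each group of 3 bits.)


Groups: 000, 111, 100, 011
Majority votes: 0101

0101


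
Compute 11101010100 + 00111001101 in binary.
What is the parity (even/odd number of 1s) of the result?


11101010100 = 1876
00111001101 = 461
Sum = 2337 = 100100100001
1s count = 4

even parity (4 ones in 100100100001)


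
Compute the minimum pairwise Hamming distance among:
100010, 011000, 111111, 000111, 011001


Comparing all pairs, minimum distance: 1
Can detect 0 errors, correct 0 errors

1


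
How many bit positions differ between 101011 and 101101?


XOR: 000110
Count of 1s: 2

2


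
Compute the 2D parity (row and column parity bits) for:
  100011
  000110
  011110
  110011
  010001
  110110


Row parities: 100000
Column parities: 101111

Row P: 100000, Col P: 101111, Corner: 1


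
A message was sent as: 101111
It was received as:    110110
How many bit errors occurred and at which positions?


XOR: 011001

3 error(s) at position(s): 1, 2, 5


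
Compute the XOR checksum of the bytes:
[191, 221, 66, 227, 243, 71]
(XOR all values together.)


XOR chain: 191 ^ 221 ^ 66 ^ 227 ^ 243 ^ 71 = 119

119


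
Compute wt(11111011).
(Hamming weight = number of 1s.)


Counting 1s in 11111011

7


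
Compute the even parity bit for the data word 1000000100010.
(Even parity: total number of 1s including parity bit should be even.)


Number of 1s in data: 3
Parity bit: 1

1


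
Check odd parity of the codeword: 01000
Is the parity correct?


Number of 1s: 1

Yes, parity is correct (1 ones)


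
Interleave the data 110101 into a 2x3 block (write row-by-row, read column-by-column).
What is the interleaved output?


Matrix:
  110
  101
Read columns: 111001

111001


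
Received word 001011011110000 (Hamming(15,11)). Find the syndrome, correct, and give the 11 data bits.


Syndrome = 0: no error detected

Data: 11101110000 (no errors)


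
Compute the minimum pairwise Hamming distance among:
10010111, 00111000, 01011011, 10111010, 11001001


Comparing all pairs, minimum distance: 2
Can detect 1 errors, correct 0 errors

2


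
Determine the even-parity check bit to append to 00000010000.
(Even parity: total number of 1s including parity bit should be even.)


Number of 1s in data: 1
Parity bit: 1

1


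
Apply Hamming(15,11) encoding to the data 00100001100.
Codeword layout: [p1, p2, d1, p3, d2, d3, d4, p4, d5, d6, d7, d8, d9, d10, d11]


Parity bits: p1=1, p2=1, p3=1, p4=0

110101000001100


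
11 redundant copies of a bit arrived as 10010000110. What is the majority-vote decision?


Ones: 4 out of 11
Threshold: 6

0 (4/11 voted 1)


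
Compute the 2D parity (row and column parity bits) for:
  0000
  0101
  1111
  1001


Row parities: 0000
Column parities: 0011

Row P: 0000, Col P: 0011, Corner: 0


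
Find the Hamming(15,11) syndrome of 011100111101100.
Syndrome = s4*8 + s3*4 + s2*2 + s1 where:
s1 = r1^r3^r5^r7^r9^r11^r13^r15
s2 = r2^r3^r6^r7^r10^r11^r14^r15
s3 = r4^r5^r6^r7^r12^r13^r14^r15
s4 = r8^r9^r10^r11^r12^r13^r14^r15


s1=0, s2=0, s3=0, s4=1

Syndrome = 8 (error at position 8)


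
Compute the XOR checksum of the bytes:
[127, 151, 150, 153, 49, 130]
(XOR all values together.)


XOR chain: 127 ^ 151 ^ 150 ^ 153 ^ 49 ^ 130 = 84

84


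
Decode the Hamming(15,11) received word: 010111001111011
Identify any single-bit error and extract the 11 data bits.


Syndrome = 0: no error detected

Data: 01101111011 (no errors)


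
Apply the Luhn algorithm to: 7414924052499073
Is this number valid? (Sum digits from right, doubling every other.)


Luhn sum = 71
71 mod 10 = 1

Invalid (Luhn sum mod 10 = 1)


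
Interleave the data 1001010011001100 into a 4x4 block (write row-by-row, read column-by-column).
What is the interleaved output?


Matrix:
  1001
  0100
  1100
  1100
Read columns: 1011011100001000

1011011100001000


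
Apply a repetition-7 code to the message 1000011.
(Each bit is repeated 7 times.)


Each bit -> 7 copies

1111111000000000000000000000000000011111111111111


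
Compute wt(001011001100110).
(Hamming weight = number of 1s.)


Counting 1s in 001011001100110

7


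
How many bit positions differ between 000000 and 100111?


XOR: 100111
Count of 1s: 4

4


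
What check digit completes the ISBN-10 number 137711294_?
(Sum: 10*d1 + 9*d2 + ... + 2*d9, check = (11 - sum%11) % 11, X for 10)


Weighted sum: 196
196 mod 11 = 9

Check digit: 2


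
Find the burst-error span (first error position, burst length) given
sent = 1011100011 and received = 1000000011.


XOR: 0011100000

Burst at position 2, length 3


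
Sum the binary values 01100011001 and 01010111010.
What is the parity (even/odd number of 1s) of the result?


01100011001 = 793
01010111010 = 698
Sum = 1491 = 10111010011
1s count = 7

odd parity (7 ones in 10111010011)


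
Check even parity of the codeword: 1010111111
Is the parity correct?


Number of 1s: 8

Yes, parity is correct (8 ones)


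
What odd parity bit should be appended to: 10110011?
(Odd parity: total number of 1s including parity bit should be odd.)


Number of 1s in data: 5
Parity bit: 0

0


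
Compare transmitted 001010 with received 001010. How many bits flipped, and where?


XOR: 000000

0 errors (received matches sent)


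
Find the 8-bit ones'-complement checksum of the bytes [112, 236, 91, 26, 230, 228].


Sum = 923 mod 256 = 155
Complement = 100

100


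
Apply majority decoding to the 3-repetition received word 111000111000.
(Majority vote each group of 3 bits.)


Groups: 111, 000, 111, 000
Majority votes: 1010

1010


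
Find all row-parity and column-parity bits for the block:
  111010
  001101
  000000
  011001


Row parities: 0101
Column parities: 101110

Row P: 0101, Col P: 101110, Corner: 0


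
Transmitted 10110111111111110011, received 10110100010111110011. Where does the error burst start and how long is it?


XOR: 00000011101000000000

Burst at position 6, length 5


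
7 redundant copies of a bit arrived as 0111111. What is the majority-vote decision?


Ones: 6 out of 7
Threshold: 4

1 (6/7 voted 1)


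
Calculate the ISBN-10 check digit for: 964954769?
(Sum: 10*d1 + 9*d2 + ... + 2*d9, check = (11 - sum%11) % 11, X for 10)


Weighted sum: 353
353 mod 11 = 1

Check digit: X


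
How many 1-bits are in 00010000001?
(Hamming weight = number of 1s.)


Counting 1s in 00010000001

2


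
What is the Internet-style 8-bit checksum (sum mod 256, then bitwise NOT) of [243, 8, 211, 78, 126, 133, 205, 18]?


Sum = 1022 mod 256 = 254
Complement = 1

1


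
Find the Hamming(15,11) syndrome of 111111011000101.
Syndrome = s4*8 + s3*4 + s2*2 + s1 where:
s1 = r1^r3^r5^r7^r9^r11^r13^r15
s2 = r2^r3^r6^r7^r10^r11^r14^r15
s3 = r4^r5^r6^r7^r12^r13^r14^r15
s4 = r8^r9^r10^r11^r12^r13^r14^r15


s1=0, s2=0, s3=1, s4=0

Syndrome = 4 (error at position 4)


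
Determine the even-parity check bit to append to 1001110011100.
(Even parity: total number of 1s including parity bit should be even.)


Number of 1s in data: 7
Parity bit: 1

1


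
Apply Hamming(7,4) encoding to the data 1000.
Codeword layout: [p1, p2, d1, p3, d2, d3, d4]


Parity bits: p1=1, p2=1, p3=0

1110000


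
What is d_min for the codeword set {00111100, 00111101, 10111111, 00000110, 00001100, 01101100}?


Comparing all pairs, minimum distance: 1
Can detect 0 errors, correct 0 errors

1


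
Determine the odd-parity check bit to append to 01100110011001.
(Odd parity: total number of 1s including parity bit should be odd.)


Number of 1s in data: 7
Parity bit: 0

0


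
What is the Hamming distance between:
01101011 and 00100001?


XOR: 01001010
Count of 1s: 3

3


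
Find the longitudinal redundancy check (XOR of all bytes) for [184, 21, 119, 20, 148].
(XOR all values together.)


XOR chain: 184 ^ 21 ^ 119 ^ 20 ^ 148 = 90

90


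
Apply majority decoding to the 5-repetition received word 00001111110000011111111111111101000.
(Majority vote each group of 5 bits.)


Groups: 00001, 11111, 00000, 11111, 11111, 11111, 01000
Majority votes: 0101110

0101110


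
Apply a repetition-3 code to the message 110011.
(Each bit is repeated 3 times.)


Each bit -> 3 copies

111111000000111111


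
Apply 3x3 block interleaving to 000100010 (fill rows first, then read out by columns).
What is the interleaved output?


Matrix:
  000
  100
  010
Read columns: 010001000

010001000


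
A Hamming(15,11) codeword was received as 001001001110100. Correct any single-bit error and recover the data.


Syndrome = 0: no error detected

Data: 10101110100 (no errors)


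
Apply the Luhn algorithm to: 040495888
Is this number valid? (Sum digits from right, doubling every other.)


Luhn sum = 49
49 mod 10 = 9

Invalid (Luhn sum mod 10 = 9)


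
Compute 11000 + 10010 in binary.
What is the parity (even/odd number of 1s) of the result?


11000 = 24
10010 = 18
Sum = 42 = 101010
1s count = 3

odd parity (3 ones in 101010)


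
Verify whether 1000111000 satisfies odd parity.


Number of 1s: 4

No, parity error (4 ones)


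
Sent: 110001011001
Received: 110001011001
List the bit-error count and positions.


XOR: 000000000000

0 errors (received matches sent)


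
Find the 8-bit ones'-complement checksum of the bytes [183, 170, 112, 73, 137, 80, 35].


Sum = 790 mod 256 = 22
Complement = 233

233


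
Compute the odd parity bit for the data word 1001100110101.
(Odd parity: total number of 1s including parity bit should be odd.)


Number of 1s in data: 7
Parity bit: 0

0


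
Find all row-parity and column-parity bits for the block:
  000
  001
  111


Row parities: 011
Column parities: 110

Row P: 011, Col P: 110, Corner: 0


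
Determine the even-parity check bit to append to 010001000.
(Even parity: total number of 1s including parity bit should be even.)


Number of 1s in data: 2
Parity bit: 0

0


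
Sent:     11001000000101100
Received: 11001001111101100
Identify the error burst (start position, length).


XOR: 00000001111000000

Burst at position 7, length 4


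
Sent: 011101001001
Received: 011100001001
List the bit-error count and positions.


XOR: 000001000000

1 error(s) at position(s): 5


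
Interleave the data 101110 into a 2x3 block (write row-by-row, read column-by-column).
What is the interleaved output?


Matrix:
  101
  110
Read columns: 110110

110110


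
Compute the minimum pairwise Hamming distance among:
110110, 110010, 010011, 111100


Comparing all pairs, minimum distance: 1
Can detect 0 errors, correct 0 errors

1


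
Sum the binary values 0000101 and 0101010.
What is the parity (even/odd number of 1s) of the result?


0000101 = 5
0101010 = 42
Sum = 47 = 101111
1s count = 5

odd parity (5 ones in 101111)


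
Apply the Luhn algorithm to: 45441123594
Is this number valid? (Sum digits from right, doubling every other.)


Luhn sum = 46
46 mod 10 = 6

Invalid (Luhn sum mod 10 = 6)


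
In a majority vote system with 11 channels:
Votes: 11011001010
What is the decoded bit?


Ones: 6 out of 11
Threshold: 6

1 (6/11 voted 1)


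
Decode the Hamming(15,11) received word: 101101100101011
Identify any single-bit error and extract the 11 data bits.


Syndrome = 0: no error detected

Data: 10110101011 (no errors)


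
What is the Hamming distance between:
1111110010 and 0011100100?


XOR: 1100010110
Count of 1s: 5

5


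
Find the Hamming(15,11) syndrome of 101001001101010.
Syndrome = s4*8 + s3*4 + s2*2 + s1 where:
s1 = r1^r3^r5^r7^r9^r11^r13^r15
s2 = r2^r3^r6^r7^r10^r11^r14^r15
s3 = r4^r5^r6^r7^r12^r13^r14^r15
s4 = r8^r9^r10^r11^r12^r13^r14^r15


s1=1, s2=0, s3=1, s4=0

Syndrome = 5 (error at position 5)


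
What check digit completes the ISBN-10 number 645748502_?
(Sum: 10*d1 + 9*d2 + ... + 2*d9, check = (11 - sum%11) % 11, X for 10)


Weighted sum: 273
273 mod 11 = 9

Check digit: 2


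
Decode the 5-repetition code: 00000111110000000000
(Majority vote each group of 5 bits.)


Groups: 00000, 11111, 00000, 00000
Majority votes: 0100

0100


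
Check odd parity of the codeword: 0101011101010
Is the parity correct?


Number of 1s: 7

Yes, parity is correct (7 ones)


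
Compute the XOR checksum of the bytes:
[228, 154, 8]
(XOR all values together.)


XOR chain: 228 ^ 154 ^ 8 = 118

118


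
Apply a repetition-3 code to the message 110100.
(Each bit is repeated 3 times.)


Each bit -> 3 copies

111111000111000000


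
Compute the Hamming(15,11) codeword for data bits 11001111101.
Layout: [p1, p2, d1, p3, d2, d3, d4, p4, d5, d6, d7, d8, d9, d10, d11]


Parity bits: p1=0, p2=0, p3=0, p4=0

001010001111101


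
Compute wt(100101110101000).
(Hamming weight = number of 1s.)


Counting 1s in 100101110101000

7


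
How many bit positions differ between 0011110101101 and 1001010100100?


XOR: 1010100001001
Count of 1s: 5

5


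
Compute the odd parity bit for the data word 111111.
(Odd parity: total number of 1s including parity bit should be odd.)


Number of 1s in data: 6
Parity bit: 1

1


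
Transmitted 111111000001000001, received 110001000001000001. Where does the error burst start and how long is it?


XOR: 001110000000000000

Burst at position 2, length 3


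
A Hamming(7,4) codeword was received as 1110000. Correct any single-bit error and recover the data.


Syndrome = 0: no error detected

Data: 1000 (no errors)


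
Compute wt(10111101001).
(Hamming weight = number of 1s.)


Counting 1s in 10111101001

7


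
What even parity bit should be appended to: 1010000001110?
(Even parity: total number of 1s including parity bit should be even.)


Number of 1s in data: 5
Parity bit: 1

1


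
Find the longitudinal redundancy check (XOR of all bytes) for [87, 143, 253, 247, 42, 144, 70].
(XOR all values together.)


XOR chain: 87 ^ 143 ^ 253 ^ 247 ^ 42 ^ 144 ^ 70 = 46

46


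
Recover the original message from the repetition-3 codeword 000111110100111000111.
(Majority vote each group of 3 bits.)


Groups: 000, 111, 110, 100, 111, 000, 111
Majority votes: 0110101

0110101


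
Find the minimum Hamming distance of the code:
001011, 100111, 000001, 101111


Comparing all pairs, minimum distance: 1
Can detect 0 errors, correct 0 errors

1


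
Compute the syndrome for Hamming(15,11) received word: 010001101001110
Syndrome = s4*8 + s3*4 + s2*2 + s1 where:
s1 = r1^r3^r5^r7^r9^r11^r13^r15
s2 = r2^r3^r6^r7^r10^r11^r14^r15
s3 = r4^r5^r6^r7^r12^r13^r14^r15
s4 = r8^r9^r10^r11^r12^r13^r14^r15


s1=1, s2=0, s3=1, s4=0

Syndrome = 5 (error at position 5)


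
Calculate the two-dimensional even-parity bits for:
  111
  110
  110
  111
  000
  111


Row parities: 100101
Column parities: 111

Row P: 100101, Col P: 111, Corner: 1


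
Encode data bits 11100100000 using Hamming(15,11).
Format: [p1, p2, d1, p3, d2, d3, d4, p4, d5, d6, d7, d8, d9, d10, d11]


Parity bits: p1=0, p2=1, p3=0, p4=1

011011010100000


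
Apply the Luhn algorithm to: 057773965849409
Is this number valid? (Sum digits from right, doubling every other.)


Luhn sum = 76
76 mod 10 = 6

Invalid (Luhn sum mod 10 = 6)


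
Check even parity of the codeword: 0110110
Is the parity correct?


Number of 1s: 4

Yes, parity is correct (4 ones)


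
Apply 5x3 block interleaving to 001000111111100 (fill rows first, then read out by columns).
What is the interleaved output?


Matrix:
  001
  000
  111
  111
  100
Read columns: 001110011010110

001110011010110


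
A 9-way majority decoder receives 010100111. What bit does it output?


Ones: 5 out of 9
Threshold: 5

1 (5/9 voted 1)


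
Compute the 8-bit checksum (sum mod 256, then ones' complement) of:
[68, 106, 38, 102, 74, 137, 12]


Sum = 537 mod 256 = 25
Complement = 230

230


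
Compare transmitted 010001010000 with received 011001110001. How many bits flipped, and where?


XOR: 001000100001

3 error(s) at position(s): 2, 6, 11


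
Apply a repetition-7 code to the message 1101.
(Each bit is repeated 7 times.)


Each bit -> 7 copies

1111111111111100000001111111


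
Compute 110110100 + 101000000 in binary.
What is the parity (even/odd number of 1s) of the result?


110110100 = 436
101000000 = 320
Sum = 756 = 1011110100
1s count = 6

even parity (6 ones in 1011110100)


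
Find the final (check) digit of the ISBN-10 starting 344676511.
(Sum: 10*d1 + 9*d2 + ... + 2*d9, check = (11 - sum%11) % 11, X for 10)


Weighted sum: 237
237 mod 11 = 6

Check digit: 5


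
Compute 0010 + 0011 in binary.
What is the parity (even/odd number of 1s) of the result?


0010 = 2
0011 = 3
Sum = 5 = 101
1s count = 2

even parity (2 ones in 101)


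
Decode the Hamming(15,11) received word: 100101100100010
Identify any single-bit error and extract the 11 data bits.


Syndrome = 0: no error detected

Data: 00110100010 (no errors)


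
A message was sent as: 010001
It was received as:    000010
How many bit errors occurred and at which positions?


XOR: 010011

3 error(s) at position(s): 1, 4, 5


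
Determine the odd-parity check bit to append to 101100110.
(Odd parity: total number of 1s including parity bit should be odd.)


Number of 1s in data: 5
Parity bit: 0

0


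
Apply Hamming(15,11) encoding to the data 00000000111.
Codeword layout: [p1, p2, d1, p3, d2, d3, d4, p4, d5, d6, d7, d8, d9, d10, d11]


Parity bits: p1=0, p2=0, p3=1, p4=1

000100010000111


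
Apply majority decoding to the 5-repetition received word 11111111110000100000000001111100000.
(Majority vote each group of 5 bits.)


Groups: 11111, 11111, 00001, 00000, 00000, 11111, 00000
Majority votes: 1100010

1100010


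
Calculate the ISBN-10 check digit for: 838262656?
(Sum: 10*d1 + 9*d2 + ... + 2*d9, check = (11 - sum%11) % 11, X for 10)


Weighted sum: 282
282 mod 11 = 7

Check digit: 4


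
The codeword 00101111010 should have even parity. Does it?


Number of 1s: 6

Yes, parity is correct (6 ones)


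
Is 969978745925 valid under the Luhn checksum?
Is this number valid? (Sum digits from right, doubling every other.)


Luhn sum = 74
74 mod 10 = 4

Invalid (Luhn sum mod 10 = 4)


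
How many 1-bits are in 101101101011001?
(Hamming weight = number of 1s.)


Counting 1s in 101101101011001

9


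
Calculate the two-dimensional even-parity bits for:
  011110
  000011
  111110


Row parities: 001
Column parities: 100011

Row P: 001, Col P: 100011, Corner: 1


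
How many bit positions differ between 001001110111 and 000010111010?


XOR: 001011001101
Count of 1s: 6

6


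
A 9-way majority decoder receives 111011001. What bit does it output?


Ones: 6 out of 9
Threshold: 5

1 (6/9 voted 1)


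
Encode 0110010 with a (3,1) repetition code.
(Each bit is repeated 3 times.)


Each bit -> 3 copies

000111111000000111000
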